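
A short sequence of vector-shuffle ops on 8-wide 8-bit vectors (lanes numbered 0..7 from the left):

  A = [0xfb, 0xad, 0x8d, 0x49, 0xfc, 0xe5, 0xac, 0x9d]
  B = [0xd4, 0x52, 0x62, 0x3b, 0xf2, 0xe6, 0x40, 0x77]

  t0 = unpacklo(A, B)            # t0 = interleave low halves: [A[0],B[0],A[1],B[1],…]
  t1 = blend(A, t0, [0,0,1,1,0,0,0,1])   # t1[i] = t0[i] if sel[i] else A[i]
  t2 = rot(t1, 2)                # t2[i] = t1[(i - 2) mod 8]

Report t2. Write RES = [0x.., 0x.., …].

  t0: fb d4 ad 52 8d 62 49 3b
  t1: fb ad ad 52 fc e5 ac 3b
  t2: ac 3b fb ad ad 52 fc e5

RES = [ 0xac  0x3b  0xfb  0xad  0xad  0x52  0xfc  0xe5 ]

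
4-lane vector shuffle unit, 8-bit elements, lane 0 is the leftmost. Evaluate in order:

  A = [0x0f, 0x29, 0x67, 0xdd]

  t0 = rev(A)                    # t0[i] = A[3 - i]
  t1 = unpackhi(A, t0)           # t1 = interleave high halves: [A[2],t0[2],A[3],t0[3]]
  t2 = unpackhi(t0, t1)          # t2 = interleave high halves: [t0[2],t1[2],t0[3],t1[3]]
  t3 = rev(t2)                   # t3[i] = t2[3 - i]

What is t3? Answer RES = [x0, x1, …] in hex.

RES = [0x0f, 0x0f, 0xdd, 0x29]

→ t0 |dd|67|29|0f|
→ t1 |67|29|dd|0f|
→ t2 |29|dd|0f|0f|
→ t3 |0f|0f|dd|29|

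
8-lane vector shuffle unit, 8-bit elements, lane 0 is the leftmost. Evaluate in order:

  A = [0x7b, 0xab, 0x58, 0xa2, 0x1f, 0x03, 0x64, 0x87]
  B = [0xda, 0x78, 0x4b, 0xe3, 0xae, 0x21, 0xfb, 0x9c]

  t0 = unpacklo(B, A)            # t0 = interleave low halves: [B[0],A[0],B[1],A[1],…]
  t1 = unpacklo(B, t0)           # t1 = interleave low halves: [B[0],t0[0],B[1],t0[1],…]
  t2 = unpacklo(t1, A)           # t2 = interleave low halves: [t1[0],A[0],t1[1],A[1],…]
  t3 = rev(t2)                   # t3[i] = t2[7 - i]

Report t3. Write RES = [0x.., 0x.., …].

RES = [0xa2, 0x7b, 0x58, 0x78, 0xab, 0xda, 0x7b, 0xda]

  t0: da 7b 78 ab 4b 58 e3 a2
  t1: da da 78 7b 4b 78 e3 ab
  t2: da 7b da ab 78 58 7b a2
  t3: a2 7b 58 78 ab da 7b da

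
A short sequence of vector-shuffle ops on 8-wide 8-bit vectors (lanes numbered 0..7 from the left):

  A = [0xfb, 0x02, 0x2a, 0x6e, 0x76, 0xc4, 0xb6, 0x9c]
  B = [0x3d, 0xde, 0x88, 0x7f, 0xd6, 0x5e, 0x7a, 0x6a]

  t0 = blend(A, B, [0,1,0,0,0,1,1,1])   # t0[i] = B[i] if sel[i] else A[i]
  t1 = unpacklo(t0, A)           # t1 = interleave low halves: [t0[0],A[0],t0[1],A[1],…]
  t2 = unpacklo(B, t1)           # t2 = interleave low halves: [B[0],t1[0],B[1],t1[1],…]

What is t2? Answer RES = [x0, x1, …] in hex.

RES = [ 0x3d  0xfb  0xde  0xfb  0x88  0xde  0x7f  0x02 ]

t0 = [0xfb, 0xde, 0x2a, 0x6e, 0x76, 0x5e, 0x7a, 0x6a]
t1 = [0xfb, 0xfb, 0xde, 0x02, 0x2a, 0x2a, 0x6e, 0x6e]
t2 = [0x3d, 0xfb, 0xde, 0xfb, 0x88, 0xde, 0x7f, 0x02]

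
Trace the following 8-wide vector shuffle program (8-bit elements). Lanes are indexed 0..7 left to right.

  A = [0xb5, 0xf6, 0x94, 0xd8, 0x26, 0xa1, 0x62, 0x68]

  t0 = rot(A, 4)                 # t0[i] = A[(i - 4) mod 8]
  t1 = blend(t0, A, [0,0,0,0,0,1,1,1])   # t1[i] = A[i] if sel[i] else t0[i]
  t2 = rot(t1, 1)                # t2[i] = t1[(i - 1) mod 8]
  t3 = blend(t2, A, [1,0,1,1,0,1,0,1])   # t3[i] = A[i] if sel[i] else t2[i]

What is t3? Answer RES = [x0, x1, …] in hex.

RES = [ 0xb5  0x26  0x94  0xd8  0x68  0xa1  0xa1  0x68 ]

  t0: 26 a1 62 68 b5 f6 94 d8
  t1: 26 a1 62 68 b5 a1 62 68
  t2: 68 26 a1 62 68 b5 a1 62
  t3: b5 26 94 d8 68 a1 a1 68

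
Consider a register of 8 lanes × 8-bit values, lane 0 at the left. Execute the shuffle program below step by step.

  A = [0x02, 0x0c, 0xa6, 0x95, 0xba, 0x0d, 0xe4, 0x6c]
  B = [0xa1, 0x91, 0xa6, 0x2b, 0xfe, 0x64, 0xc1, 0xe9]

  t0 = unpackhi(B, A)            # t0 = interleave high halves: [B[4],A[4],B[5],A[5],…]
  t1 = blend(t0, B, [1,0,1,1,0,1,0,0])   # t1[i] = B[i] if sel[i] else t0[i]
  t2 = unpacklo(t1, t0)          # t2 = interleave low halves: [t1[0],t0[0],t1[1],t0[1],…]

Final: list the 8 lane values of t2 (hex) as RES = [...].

RES = [ 0xa1  0xfe  0xba  0xba  0xa6  0x64  0x2b  0x0d ]

t0 = [0xfe, 0xba, 0x64, 0x0d, 0xc1, 0xe4, 0xe9, 0x6c]
t1 = [0xa1, 0xba, 0xa6, 0x2b, 0xc1, 0x64, 0xe9, 0x6c]
t2 = [0xa1, 0xfe, 0xba, 0xba, 0xa6, 0x64, 0x2b, 0x0d]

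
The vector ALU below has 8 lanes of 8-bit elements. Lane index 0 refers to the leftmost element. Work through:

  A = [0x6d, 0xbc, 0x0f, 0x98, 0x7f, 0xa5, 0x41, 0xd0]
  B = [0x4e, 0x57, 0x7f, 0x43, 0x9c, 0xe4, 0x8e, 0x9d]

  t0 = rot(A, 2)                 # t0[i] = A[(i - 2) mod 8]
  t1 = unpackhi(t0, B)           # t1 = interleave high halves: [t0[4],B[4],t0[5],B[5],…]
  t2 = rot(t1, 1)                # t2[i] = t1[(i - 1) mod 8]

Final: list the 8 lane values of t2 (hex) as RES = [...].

t0 = [0x41, 0xd0, 0x6d, 0xbc, 0x0f, 0x98, 0x7f, 0xa5]
t1 = [0x0f, 0x9c, 0x98, 0xe4, 0x7f, 0x8e, 0xa5, 0x9d]
t2 = [0x9d, 0x0f, 0x9c, 0x98, 0xe4, 0x7f, 0x8e, 0xa5]

RES = [0x9d, 0x0f, 0x9c, 0x98, 0xe4, 0x7f, 0x8e, 0xa5]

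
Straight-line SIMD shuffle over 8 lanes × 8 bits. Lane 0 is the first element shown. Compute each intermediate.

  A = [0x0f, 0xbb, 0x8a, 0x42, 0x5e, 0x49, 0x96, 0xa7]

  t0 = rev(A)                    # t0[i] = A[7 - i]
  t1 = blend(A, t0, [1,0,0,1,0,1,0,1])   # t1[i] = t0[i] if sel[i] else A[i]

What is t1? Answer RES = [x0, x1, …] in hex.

RES = [ 0xa7  0xbb  0x8a  0x5e  0x5e  0x8a  0x96  0x0f ]

→ t0 |a7|96|49|5e|42|8a|bb|0f|
→ t1 |a7|bb|8a|5e|5e|8a|96|0f|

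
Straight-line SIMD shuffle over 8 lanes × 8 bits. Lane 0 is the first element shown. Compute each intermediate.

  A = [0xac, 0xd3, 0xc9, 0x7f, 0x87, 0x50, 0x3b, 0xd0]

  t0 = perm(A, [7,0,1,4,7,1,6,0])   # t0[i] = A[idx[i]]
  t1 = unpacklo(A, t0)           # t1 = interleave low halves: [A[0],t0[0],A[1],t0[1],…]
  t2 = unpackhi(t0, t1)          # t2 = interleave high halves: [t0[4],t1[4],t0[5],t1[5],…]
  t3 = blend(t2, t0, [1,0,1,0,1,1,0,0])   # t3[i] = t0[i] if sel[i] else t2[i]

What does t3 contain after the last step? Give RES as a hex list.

RES = [0xd0, 0xc9, 0xd3, 0xd3, 0xd0, 0xd3, 0xac, 0x87]

  t0: d0 ac d3 87 d0 d3 3b ac
  t1: ac d0 d3 ac c9 d3 7f 87
  t2: d0 c9 d3 d3 3b 7f ac 87
  t3: d0 c9 d3 d3 d0 d3 ac 87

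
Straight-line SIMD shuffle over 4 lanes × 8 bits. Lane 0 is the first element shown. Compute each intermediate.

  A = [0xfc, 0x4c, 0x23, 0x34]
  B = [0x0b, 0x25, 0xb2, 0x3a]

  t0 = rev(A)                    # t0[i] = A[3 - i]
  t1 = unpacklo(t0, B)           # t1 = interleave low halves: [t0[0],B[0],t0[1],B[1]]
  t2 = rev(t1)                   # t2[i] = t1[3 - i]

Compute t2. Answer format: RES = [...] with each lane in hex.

RES = [ 0x25  0x23  0x0b  0x34 ]

  t0: 34 23 4c fc
  t1: 34 0b 23 25
  t2: 25 23 0b 34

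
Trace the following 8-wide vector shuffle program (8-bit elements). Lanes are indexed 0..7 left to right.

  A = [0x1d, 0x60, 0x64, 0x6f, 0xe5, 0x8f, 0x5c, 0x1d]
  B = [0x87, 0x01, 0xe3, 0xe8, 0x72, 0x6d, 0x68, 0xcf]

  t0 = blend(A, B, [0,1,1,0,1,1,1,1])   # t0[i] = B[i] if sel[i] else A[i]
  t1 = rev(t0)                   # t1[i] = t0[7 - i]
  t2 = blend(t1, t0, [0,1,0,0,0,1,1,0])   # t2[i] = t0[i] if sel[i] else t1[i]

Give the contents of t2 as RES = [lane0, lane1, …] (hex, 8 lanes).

RES = [0xcf, 0x01, 0x6d, 0x72, 0x6f, 0x6d, 0x68, 0x1d]

→ t0 |1d|01|e3|6f|72|6d|68|cf|
→ t1 |cf|68|6d|72|6f|e3|01|1d|
→ t2 |cf|01|6d|72|6f|6d|68|1d|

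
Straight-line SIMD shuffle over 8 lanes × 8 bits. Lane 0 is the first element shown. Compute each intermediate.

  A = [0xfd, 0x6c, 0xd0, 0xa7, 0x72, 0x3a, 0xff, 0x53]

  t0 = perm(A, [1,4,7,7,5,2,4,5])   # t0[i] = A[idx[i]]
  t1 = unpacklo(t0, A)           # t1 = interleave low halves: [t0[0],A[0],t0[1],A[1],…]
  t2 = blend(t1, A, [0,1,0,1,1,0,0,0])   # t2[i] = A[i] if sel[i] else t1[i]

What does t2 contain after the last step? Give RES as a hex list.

→ t0 |6c|72|53|53|3a|d0|72|3a|
→ t1 |6c|fd|72|6c|53|d0|53|a7|
→ t2 |6c|6c|72|a7|72|d0|53|a7|

RES = [0x6c, 0x6c, 0x72, 0xa7, 0x72, 0xd0, 0x53, 0xa7]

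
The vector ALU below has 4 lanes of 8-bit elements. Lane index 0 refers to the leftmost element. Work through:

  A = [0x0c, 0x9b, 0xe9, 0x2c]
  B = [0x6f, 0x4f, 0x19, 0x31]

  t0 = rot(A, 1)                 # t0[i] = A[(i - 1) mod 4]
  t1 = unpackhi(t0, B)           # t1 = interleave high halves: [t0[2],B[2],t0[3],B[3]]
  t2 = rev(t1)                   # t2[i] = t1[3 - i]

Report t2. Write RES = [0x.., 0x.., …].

RES = [ 0x31  0xe9  0x19  0x9b ]

  t0: 2c 0c 9b e9
  t1: 9b 19 e9 31
  t2: 31 e9 19 9b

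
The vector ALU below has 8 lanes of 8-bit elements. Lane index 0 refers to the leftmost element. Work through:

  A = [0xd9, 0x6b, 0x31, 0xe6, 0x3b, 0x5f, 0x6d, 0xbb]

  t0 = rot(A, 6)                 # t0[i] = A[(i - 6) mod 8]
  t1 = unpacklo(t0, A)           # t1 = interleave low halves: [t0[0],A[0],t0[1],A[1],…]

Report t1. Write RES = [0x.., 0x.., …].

RES = [0x31, 0xd9, 0xe6, 0x6b, 0x3b, 0x31, 0x5f, 0xe6]

t0 = [0x31, 0xe6, 0x3b, 0x5f, 0x6d, 0xbb, 0xd9, 0x6b]
t1 = [0x31, 0xd9, 0xe6, 0x6b, 0x3b, 0x31, 0x5f, 0xe6]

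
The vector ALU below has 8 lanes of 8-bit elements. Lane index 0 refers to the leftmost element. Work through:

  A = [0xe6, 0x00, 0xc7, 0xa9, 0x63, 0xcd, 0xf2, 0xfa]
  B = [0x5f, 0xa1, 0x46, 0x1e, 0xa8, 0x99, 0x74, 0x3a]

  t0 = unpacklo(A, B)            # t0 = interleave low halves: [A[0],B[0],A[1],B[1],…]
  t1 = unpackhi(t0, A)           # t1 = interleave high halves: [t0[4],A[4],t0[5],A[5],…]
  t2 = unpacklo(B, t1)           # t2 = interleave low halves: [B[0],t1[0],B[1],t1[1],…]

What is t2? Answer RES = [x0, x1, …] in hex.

  t0: e6 5f 00 a1 c7 46 a9 1e
  t1: c7 63 46 cd a9 f2 1e fa
  t2: 5f c7 a1 63 46 46 1e cd

RES = [ 0x5f  0xc7  0xa1  0x63  0x46  0x46  0x1e  0xcd ]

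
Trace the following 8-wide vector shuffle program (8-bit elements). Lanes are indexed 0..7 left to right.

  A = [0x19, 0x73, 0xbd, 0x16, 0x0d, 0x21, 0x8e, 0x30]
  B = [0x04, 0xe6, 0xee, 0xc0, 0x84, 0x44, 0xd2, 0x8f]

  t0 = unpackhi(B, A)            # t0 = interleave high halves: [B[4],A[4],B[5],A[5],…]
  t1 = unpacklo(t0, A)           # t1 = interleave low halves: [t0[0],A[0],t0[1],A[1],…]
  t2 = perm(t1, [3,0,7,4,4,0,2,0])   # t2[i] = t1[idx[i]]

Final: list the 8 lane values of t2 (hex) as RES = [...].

RES = [ 0x73  0x84  0x16  0x44  0x44  0x84  0x0d  0x84 ]

→ t0 |84|0d|44|21|d2|8e|8f|30|
→ t1 |84|19|0d|73|44|bd|21|16|
→ t2 |73|84|16|44|44|84|0d|84|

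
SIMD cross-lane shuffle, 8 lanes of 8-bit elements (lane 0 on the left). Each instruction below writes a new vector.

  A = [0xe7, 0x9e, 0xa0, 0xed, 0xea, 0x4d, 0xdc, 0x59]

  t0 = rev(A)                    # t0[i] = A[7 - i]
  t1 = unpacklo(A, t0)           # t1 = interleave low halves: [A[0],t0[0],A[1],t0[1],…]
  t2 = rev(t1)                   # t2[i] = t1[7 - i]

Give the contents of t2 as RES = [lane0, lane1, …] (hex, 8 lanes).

  t0: 59 dc 4d ea ed a0 9e e7
  t1: e7 59 9e dc a0 4d ed ea
  t2: ea ed 4d a0 dc 9e 59 e7

RES = [ 0xea  0xed  0x4d  0xa0  0xdc  0x9e  0x59  0xe7 ]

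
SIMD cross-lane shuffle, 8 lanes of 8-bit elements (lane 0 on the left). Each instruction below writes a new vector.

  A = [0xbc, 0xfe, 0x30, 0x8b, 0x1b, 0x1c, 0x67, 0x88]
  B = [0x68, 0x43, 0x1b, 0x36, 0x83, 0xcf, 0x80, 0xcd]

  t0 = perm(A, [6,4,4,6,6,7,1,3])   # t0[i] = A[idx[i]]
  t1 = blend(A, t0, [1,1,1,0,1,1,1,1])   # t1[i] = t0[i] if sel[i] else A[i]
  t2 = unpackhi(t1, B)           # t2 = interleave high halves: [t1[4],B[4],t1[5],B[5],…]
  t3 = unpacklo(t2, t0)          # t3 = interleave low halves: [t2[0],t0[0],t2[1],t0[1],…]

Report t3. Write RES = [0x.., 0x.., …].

→ t0 |67|1b|1b|67|67|88|fe|8b|
→ t1 |67|1b|1b|8b|67|88|fe|8b|
→ t2 |67|83|88|cf|fe|80|8b|cd|
→ t3 |67|67|83|1b|88|1b|cf|67|

RES = [ 0x67  0x67  0x83  0x1b  0x88  0x1b  0xcf  0x67 ]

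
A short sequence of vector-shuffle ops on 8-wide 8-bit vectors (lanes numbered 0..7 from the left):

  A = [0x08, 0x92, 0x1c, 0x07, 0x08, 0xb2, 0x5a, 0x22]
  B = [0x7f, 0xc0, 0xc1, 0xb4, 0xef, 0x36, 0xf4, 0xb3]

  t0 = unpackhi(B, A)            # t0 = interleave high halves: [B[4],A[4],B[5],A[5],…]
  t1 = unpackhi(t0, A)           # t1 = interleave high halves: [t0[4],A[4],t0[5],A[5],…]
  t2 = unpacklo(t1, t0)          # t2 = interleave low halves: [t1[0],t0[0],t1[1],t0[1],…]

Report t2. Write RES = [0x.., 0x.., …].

  t0: ef 08 36 b2 f4 5a b3 22
  t1: f4 08 5a b2 b3 5a 22 22
  t2: f4 ef 08 08 5a 36 b2 b2

RES = [ 0xf4  0xef  0x08  0x08  0x5a  0x36  0xb2  0xb2 ]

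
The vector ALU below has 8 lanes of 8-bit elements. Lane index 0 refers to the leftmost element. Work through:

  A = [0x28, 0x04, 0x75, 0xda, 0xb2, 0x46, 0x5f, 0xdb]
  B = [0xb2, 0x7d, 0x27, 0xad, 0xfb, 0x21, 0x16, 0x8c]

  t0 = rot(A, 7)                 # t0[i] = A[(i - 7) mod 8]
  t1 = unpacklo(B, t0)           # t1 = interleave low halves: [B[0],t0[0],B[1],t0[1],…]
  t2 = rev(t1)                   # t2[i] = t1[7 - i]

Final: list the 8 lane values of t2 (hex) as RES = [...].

RES = [0xb2, 0xad, 0xda, 0x27, 0x75, 0x7d, 0x04, 0xb2]

→ t0 |04|75|da|b2|46|5f|db|28|
→ t1 |b2|04|7d|75|27|da|ad|b2|
→ t2 |b2|ad|da|27|75|7d|04|b2|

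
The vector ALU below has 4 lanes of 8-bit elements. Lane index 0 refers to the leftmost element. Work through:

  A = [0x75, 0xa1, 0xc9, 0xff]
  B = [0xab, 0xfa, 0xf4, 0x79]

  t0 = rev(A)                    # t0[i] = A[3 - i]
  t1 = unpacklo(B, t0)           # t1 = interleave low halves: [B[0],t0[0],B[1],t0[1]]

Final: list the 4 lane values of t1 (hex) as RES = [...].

→ t0 |ff|c9|a1|75|
→ t1 |ab|ff|fa|c9|

RES = [0xab, 0xff, 0xfa, 0xc9]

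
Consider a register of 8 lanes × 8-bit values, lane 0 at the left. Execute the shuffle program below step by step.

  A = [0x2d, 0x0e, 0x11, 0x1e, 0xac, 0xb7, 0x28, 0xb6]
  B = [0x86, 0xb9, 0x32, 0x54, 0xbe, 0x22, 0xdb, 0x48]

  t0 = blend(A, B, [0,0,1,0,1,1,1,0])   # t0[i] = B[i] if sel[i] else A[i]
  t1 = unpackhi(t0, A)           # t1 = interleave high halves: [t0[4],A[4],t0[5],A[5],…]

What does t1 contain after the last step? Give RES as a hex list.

  t0: 2d 0e 32 1e be 22 db b6
  t1: be ac 22 b7 db 28 b6 b6

RES = [0xbe, 0xac, 0x22, 0xb7, 0xdb, 0x28, 0xb6, 0xb6]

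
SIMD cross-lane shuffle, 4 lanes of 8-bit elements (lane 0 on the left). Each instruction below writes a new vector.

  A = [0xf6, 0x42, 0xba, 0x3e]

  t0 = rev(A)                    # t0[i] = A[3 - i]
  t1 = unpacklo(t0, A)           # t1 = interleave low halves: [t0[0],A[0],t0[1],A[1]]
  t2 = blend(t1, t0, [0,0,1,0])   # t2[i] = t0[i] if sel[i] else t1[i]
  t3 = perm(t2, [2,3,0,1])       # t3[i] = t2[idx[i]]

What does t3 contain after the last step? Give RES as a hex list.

RES = [ 0x42  0x42  0x3e  0xf6 ]

  t0: 3e ba 42 f6
  t1: 3e f6 ba 42
  t2: 3e f6 42 42
  t3: 42 42 3e f6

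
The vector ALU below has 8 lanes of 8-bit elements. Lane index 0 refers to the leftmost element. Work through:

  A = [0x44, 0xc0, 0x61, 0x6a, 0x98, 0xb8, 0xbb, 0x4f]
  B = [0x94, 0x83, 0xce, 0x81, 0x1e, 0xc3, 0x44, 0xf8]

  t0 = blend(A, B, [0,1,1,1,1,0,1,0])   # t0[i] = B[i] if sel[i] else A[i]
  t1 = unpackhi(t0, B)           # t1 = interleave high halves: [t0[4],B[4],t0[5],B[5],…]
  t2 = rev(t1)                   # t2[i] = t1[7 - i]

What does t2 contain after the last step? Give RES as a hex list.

t0 = [0x44, 0x83, 0xce, 0x81, 0x1e, 0xb8, 0x44, 0x4f]
t1 = [0x1e, 0x1e, 0xb8, 0xc3, 0x44, 0x44, 0x4f, 0xf8]
t2 = [0xf8, 0x4f, 0x44, 0x44, 0xc3, 0xb8, 0x1e, 0x1e]

RES = [ 0xf8  0x4f  0x44  0x44  0xc3  0xb8  0x1e  0x1e ]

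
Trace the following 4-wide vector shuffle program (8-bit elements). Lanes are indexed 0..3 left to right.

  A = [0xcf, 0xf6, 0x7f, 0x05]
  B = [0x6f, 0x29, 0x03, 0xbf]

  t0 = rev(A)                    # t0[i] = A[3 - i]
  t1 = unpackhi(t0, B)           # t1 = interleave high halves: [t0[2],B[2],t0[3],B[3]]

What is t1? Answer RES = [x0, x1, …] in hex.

RES = [ 0xf6  0x03  0xcf  0xbf ]

→ t0 |05|7f|f6|cf|
→ t1 |f6|03|cf|bf|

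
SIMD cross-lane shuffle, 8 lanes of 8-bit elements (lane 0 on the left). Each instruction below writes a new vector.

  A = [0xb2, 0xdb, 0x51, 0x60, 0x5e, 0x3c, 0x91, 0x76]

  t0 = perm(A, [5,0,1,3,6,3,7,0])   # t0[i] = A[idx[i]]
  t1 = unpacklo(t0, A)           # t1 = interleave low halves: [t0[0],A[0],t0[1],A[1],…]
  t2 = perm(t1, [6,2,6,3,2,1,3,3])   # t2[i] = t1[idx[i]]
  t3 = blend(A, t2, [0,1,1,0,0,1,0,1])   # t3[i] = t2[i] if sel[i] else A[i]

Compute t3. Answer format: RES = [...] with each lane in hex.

RES = [0xb2, 0xb2, 0x60, 0x60, 0x5e, 0xb2, 0x91, 0xdb]

t0 = [0x3c, 0xb2, 0xdb, 0x60, 0x91, 0x60, 0x76, 0xb2]
t1 = [0x3c, 0xb2, 0xb2, 0xdb, 0xdb, 0x51, 0x60, 0x60]
t2 = [0x60, 0xb2, 0x60, 0xdb, 0xb2, 0xb2, 0xdb, 0xdb]
t3 = [0xb2, 0xb2, 0x60, 0x60, 0x5e, 0xb2, 0x91, 0xdb]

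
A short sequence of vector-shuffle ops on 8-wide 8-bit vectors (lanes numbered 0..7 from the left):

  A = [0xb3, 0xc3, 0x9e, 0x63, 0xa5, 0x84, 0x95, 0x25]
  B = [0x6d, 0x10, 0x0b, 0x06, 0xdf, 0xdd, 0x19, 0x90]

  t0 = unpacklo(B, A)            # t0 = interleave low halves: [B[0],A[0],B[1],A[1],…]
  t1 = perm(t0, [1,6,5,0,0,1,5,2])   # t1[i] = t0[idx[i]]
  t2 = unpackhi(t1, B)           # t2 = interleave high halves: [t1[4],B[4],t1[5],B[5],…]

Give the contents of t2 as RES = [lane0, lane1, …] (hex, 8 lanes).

RES = [0x6d, 0xdf, 0xb3, 0xdd, 0x9e, 0x19, 0x10, 0x90]

  t0: 6d b3 10 c3 0b 9e 06 63
  t1: b3 06 9e 6d 6d b3 9e 10
  t2: 6d df b3 dd 9e 19 10 90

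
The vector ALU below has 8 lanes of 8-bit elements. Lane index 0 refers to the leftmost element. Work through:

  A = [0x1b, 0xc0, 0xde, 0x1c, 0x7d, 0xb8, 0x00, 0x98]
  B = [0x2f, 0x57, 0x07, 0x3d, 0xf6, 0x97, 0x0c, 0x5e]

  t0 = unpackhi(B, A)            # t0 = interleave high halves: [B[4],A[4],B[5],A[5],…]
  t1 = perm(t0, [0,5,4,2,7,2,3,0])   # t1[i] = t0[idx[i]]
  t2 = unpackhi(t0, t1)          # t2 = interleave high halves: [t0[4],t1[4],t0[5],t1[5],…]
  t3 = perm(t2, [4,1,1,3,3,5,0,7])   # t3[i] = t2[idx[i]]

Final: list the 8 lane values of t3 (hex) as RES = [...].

t0 = [0xf6, 0x7d, 0x97, 0xb8, 0x0c, 0x00, 0x5e, 0x98]
t1 = [0xf6, 0x00, 0x0c, 0x97, 0x98, 0x97, 0xb8, 0xf6]
t2 = [0x0c, 0x98, 0x00, 0x97, 0x5e, 0xb8, 0x98, 0xf6]
t3 = [0x5e, 0x98, 0x98, 0x97, 0x97, 0xb8, 0x0c, 0xf6]

RES = [0x5e, 0x98, 0x98, 0x97, 0x97, 0xb8, 0x0c, 0xf6]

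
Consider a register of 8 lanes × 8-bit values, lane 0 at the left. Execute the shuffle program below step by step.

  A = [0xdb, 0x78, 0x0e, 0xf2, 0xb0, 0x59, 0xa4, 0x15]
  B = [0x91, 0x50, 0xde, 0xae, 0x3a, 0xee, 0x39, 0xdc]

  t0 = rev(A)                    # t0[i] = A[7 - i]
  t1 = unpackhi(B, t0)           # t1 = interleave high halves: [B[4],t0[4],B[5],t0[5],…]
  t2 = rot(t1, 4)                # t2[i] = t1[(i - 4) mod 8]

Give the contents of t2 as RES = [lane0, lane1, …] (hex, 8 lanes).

t0 = [0x15, 0xa4, 0x59, 0xb0, 0xf2, 0x0e, 0x78, 0xdb]
t1 = [0x3a, 0xf2, 0xee, 0x0e, 0x39, 0x78, 0xdc, 0xdb]
t2 = [0x39, 0x78, 0xdc, 0xdb, 0x3a, 0xf2, 0xee, 0x0e]

RES = [ 0x39  0x78  0xdc  0xdb  0x3a  0xf2  0xee  0x0e ]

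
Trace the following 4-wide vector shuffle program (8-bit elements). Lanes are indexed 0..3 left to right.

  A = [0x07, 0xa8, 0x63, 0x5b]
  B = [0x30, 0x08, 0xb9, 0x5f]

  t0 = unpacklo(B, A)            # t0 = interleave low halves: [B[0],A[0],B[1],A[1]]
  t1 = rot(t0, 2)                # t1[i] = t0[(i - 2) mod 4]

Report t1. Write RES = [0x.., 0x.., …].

→ t0 |30|07|08|a8|
→ t1 |08|a8|30|07|

RES = [0x08, 0xa8, 0x30, 0x07]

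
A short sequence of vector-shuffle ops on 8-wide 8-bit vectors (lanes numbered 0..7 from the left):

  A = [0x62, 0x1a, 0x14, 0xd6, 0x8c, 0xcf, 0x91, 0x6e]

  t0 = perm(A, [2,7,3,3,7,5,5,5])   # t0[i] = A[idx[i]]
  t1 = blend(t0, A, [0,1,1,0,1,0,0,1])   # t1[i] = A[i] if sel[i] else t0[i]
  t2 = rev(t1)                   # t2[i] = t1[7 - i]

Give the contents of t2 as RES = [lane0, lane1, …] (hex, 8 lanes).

RES = [0x6e, 0xcf, 0xcf, 0x8c, 0xd6, 0x14, 0x1a, 0x14]

  t0: 14 6e d6 d6 6e cf cf cf
  t1: 14 1a 14 d6 8c cf cf 6e
  t2: 6e cf cf 8c d6 14 1a 14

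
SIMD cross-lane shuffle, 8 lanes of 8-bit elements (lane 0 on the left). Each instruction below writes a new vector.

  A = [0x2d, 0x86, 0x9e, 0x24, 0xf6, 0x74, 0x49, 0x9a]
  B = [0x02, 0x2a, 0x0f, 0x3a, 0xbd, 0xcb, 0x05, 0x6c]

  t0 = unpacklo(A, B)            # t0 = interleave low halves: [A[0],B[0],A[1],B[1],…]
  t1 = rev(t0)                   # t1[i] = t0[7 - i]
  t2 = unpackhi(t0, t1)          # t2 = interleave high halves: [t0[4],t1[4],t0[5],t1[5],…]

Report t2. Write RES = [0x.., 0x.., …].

  t0: 2d 02 86 2a 9e 0f 24 3a
  t1: 3a 24 0f 9e 2a 86 02 2d
  t2: 9e 2a 0f 86 24 02 3a 2d

RES = [0x9e, 0x2a, 0x0f, 0x86, 0x24, 0x02, 0x3a, 0x2d]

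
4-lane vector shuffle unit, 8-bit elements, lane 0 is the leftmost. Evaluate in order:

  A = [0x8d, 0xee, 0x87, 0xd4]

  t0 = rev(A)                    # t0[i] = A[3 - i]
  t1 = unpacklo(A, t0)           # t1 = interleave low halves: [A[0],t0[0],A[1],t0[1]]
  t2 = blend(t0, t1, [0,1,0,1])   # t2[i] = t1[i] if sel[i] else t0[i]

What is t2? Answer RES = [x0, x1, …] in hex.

RES = [0xd4, 0xd4, 0xee, 0x87]

  t0: d4 87 ee 8d
  t1: 8d d4 ee 87
  t2: d4 d4 ee 87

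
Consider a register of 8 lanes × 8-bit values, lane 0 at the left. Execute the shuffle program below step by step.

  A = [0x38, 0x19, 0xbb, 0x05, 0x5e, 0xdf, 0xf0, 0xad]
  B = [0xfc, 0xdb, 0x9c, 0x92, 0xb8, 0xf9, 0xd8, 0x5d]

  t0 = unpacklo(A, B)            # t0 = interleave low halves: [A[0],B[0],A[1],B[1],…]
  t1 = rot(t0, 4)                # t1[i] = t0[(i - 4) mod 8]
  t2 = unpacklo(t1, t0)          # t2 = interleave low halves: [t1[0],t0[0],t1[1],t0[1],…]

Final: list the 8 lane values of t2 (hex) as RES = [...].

RES = [0xbb, 0x38, 0x9c, 0xfc, 0x05, 0x19, 0x92, 0xdb]

  t0: 38 fc 19 db bb 9c 05 92
  t1: bb 9c 05 92 38 fc 19 db
  t2: bb 38 9c fc 05 19 92 db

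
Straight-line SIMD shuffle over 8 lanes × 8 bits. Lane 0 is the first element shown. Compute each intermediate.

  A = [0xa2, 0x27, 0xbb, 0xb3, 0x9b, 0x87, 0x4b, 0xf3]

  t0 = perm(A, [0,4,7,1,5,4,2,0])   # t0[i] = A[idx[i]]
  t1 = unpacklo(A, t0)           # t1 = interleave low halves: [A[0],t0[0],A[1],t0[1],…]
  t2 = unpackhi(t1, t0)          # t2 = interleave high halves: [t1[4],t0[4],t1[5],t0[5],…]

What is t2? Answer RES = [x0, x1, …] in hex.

t0 = [0xa2, 0x9b, 0xf3, 0x27, 0x87, 0x9b, 0xbb, 0xa2]
t1 = [0xa2, 0xa2, 0x27, 0x9b, 0xbb, 0xf3, 0xb3, 0x27]
t2 = [0xbb, 0x87, 0xf3, 0x9b, 0xb3, 0xbb, 0x27, 0xa2]

RES = [ 0xbb  0x87  0xf3  0x9b  0xb3  0xbb  0x27  0xa2 ]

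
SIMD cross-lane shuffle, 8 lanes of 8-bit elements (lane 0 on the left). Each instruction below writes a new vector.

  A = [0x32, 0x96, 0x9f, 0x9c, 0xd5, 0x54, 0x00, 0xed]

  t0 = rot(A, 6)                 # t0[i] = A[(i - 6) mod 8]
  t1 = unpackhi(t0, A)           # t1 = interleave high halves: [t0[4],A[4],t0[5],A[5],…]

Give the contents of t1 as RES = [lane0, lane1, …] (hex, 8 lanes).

RES = [0x00, 0xd5, 0xed, 0x54, 0x32, 0x00, 0x96, 0xed]

  t0: 9f 9c d5 54 00 ed 32 96
  t1: 00 d5 ed 54 32 00 96 ed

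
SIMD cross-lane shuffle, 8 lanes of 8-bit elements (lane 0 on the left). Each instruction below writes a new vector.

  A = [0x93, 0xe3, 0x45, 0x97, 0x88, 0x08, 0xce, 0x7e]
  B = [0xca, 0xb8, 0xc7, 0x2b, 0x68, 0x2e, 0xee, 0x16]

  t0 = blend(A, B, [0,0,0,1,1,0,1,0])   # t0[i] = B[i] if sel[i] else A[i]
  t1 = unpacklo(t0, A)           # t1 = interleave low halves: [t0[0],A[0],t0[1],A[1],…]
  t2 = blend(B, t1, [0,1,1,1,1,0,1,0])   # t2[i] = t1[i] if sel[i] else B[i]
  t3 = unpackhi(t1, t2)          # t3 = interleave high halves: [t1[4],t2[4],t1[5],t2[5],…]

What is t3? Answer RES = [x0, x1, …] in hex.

RES = [0x45, 0x45, 0x45, 0x2e, 0x2b, 0x2b, 0x97, 0x16]

t0 = [0x93, 0xe3, 0x45, 0x2b, 0x68, 0x08, 0xee, 0x7e]
t1 = [0x93, 0x93, 0xe3, 0xe3, 0x45, 0x45, 0x2b, 0x97]
t2 = [0xca, 0x93, 0xe3, 0xe3, 0x45, 0x2e, 0x2b, 0x16]
t3 = [0x45, 0x45, 0x45, 0x2e, 0x2b, 0x2b, 0x97, 0x16]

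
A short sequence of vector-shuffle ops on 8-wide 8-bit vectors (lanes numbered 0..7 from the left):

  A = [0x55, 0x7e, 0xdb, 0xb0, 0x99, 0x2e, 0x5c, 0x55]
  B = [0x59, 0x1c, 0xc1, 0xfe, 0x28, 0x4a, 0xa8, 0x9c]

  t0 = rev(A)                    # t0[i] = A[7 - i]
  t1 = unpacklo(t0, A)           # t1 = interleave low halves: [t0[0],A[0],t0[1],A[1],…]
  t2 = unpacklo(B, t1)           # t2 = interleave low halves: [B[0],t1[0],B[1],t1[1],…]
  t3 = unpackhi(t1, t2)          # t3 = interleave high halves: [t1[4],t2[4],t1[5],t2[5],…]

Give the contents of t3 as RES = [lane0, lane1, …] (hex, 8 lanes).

  t0: 55 5c 2e 99 b0 db 7e 55
  t1: 55 55 5c 7e 2e db 99 b0
  t2: 59 55 1c 55 c1 5c fe 7e
  t3: 2e c1 db 5c 99 fe b0 7e

RES = [0x2e, 0xc1, 0xdb, 0x5c, 0x99, 0xfe, 0xb0, 0x7e]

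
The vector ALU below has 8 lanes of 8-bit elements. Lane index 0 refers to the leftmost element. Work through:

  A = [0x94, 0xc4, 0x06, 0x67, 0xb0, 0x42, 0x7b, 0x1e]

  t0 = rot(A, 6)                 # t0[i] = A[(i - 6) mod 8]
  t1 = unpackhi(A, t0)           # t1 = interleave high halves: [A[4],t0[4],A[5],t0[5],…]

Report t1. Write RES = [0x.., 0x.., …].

  t0: 06 67 b0 42 7b 1e 94 c4
  t1: b0 7b 42 1e 7b 94 1e c4

RES = [0xb0, 0x7b, 0x42, 0x1e, 0x7b, 0x94, 0x1e, 0xc4]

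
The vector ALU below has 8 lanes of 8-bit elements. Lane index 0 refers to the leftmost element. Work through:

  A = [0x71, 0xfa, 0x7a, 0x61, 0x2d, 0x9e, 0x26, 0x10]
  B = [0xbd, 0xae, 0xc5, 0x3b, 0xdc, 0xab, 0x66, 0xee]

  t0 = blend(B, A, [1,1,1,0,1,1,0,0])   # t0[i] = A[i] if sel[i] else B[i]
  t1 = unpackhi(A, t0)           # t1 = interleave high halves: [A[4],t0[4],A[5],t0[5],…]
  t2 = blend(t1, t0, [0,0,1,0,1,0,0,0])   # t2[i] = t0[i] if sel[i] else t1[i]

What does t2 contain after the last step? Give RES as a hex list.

RES = [0x2d, 0x2d, 0x7a, 0x9e, 0x2d, 0x66, 0x10, 0xee]

t0 = [0x71, 0xfa, 0x7a, 0x3b, 0x2d, 0x9e, 0x66, 0xee]
t1 = [0x2d, 0x2d, 0x9e, 0x9e, 0x26, 0x66, 0x10, 0xee]
t2 = [0x2d, 0x2d, 0x7a, 0x9e, 0x2d, 0x66, 0x10, 0xee]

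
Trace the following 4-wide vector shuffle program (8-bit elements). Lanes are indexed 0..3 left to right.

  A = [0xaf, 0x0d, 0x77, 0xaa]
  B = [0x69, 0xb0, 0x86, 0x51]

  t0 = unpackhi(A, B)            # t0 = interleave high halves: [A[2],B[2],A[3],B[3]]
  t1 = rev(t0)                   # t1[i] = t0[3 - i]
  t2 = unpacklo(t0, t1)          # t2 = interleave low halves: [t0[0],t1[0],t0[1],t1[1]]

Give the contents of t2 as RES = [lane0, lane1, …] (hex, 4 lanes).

RES = [0x77, 0x51, 0x86, 0xaa]

t0 = [0x77, 0x86, 0xaa, 0x51]
t1 = [0x51, 0xaa, 0x86, 0x77]
t2 = [0x77, 0x51, 0x86, 0xaa]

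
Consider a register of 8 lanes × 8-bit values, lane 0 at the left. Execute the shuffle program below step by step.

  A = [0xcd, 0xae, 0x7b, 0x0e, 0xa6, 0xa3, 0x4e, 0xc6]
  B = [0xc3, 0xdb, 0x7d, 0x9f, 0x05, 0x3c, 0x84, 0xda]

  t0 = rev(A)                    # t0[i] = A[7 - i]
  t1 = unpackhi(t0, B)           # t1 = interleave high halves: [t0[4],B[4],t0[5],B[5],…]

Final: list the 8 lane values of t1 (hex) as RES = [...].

  t0: c6 4e a3 a6 0e 7b ae cd
  t1: 0e 05 7b 3c ae 84 cd da

RES = [ 0x0e  0x05  0x7b  0x3c  0xae  0x84  0xcd  0xda ]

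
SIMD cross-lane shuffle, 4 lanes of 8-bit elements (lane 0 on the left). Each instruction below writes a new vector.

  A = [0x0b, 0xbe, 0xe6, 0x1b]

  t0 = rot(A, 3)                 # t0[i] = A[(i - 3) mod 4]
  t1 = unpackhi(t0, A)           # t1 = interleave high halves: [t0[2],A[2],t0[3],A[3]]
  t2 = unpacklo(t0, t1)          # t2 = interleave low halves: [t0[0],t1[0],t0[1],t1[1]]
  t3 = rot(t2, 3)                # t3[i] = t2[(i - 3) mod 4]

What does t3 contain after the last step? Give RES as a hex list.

→ t0 |be|e6|1b|0b|
→ t1 |1b|e6|0b|1b|
→ t2 |be|1b|e6|e6|
→ t3 |1b|e6|e6|be|

RES = [0x1b, 0xe6, 0xe6, 0xbe]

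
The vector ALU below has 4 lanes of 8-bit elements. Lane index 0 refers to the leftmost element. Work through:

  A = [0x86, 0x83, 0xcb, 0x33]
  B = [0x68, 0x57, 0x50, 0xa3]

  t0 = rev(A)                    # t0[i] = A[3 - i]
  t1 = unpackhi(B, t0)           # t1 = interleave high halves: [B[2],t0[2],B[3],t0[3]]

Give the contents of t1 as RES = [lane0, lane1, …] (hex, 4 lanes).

RES = [0x50, 0x83, 0xa3, 0x86]

→ t0 |33|cb|83|86|
→ t1 |50|83|a3|86|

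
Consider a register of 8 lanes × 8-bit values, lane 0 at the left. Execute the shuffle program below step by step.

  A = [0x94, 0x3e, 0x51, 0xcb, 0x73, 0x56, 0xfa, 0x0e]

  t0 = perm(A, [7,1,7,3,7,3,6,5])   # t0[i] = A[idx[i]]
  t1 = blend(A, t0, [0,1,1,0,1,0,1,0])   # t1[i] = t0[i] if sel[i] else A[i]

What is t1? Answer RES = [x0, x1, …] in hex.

RES = [0x94, 0x3e, 0x0e, 0xcb, 0x0e, 0x56, 0xfa, 0x0e]

→ t0 |0e|3e|0e|cb|0e|cb|fa|56|
→ t1 |94|3e|0e|cb|0e|56|fa|0e|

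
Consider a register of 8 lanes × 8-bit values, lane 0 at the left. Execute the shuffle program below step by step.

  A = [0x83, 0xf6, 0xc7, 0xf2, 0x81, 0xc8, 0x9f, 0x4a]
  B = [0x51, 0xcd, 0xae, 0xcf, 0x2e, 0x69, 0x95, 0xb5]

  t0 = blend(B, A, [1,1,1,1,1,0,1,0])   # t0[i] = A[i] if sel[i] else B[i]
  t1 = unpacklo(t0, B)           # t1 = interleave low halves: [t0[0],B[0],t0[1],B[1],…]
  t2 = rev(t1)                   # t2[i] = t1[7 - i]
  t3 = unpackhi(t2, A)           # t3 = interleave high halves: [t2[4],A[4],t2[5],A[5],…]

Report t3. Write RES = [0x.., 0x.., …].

RES = [ 0xcd  0x81  0xf6  0xc8  0x51  0x9f  0x83  0x4a ]

  t0: 83 f6 c7 f2 81 69 9f b5
  t1: 83 51 f6 cd c7 ae f2 cf
  t2: cf f2 ae c7 cd f6 51 83
  t3: cd 81 f6 c8 51 9f 83 4a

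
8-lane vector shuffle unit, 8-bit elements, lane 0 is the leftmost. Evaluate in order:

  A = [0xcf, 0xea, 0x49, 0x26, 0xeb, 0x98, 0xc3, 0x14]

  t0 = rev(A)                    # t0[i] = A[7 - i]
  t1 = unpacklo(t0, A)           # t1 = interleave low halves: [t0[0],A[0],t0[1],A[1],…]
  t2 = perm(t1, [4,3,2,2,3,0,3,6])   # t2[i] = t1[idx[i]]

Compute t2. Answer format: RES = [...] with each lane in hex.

  t0: 14 c3 98 eb 26 49 ea cf
  t1: 14 cf c3 ea 98 49 eb 26
  t2: 98 ea c3 c3 ea 14 ea eb

RES = [0x98, 0xea, 0xc3, 0xc3, 0xea, 0x14, 0xea, 0xeb]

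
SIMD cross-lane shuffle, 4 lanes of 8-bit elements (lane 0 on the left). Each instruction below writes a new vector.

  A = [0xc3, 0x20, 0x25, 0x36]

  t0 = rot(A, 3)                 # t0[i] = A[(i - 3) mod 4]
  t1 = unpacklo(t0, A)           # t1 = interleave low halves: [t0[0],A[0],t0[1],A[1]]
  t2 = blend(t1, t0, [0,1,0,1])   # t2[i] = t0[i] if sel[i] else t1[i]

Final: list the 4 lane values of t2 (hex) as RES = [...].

→ t0 |20|25|36|c3|
→ t1 |20|c3|25|20|
→ t2 |20|25|25|c3|

RES = [ 0x20  0x25  0x25  0xc3 ]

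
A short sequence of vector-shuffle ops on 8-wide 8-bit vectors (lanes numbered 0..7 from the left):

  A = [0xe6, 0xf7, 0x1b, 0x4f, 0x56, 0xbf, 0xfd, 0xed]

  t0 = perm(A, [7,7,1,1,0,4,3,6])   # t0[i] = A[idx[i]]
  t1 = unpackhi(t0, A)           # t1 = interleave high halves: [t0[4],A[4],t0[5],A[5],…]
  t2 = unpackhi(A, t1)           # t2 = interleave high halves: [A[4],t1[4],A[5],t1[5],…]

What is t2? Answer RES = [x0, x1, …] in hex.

RES = [ 0x56  0x4f  0xbf  0xfd  0xfd  0xfd  0xed  0xed ]

t0 = [0xed, 0xed, 0xf7, 0xf7, 0xe6, 0x56, 0x4f, 0xfd]
t1 = [0xe6, 0x56, 0x56, 0xbf, 0x4f, 0xfd, 0xfd, 0xed]
t2 = [0x56, 0x4f, 0xbf, 0xfd, 0xfd, 0xfd, 0xed, 0xed]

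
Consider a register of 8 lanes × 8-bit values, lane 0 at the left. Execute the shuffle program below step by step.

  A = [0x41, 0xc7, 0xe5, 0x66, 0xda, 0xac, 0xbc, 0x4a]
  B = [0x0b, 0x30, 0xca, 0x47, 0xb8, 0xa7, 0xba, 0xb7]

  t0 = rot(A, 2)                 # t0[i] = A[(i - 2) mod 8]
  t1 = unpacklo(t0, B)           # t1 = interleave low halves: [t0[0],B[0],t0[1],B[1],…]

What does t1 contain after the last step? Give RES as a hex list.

  t0: bc 4a 41 c7 e5 66 da ac
  t1: bc 0b 4a 30 41 ca c7 47

RES = [0xbc, 0x0b, 0x4a, 0x30, 0x41, 0xca, 0xc7, 0x47]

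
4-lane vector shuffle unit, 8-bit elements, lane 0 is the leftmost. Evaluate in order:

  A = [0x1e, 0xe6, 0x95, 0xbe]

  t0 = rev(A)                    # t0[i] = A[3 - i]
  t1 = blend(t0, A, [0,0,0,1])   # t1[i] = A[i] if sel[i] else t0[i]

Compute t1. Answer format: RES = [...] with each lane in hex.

→ t0 |be|95|e6|1e|
→ t1 |be|95|e6|be|

RES = [0xbe, 0x95, 0xe6, 0xbe]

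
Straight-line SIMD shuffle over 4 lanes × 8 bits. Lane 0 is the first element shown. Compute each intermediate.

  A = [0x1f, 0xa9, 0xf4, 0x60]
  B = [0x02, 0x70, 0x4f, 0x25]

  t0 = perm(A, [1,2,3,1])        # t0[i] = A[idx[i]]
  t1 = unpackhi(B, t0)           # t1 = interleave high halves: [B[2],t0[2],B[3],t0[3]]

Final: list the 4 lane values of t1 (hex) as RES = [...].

RES = [0x4f, 0x60, 0x25, 0xa9]

t0 = [0xa9, 0xf4, 0x60, 0xa9]
t1 = [0x4f, 0x60, 0x25, 0xa9]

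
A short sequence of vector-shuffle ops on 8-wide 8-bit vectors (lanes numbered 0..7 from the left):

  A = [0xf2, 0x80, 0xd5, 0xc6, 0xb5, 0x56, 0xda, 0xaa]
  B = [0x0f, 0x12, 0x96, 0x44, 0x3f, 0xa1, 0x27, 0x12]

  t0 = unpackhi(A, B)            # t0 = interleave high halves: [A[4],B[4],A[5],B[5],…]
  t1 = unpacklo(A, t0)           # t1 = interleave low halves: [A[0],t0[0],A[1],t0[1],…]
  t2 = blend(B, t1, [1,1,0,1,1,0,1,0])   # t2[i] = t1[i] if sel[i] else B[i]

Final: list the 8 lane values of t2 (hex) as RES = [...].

RES = [ 0xf2  0xb5  0x96  0x3f  0xd5  0xa1  0xc6  0x12 ]

  t0: b5 3f 56 a1 da 27 aa 12
  t1: f2 b5 80 3f d5 56 c6 a1
  t2: f2 b5 96 3f d5 a1 c6 12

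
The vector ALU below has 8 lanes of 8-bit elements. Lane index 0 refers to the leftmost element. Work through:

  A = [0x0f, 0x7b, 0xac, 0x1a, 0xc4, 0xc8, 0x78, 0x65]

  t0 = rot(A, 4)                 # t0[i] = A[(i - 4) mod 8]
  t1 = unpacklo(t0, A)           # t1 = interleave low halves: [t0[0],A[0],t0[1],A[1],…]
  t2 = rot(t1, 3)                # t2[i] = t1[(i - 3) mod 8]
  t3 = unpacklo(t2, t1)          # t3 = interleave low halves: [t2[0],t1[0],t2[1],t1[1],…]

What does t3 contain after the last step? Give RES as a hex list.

t0 = [0xc4, 0xc8, 0x78, 0x65, 0x0f, 0x7b, 0xac, 0x1a]
t1 = [0xc4, 0x0f, 0xc8, 0x7b, 0x78, 0xac, 0x65, 0x1a]
t2 = [0xac, 0x65, 0x1a, 0xc4, 0x0f, 0xc8, 0x7b, 0x78]
t3 = [0xac, 0xc4, 0x65, 0x0f, 0x1a, 0xc8, 0xc4, 0x7b]

RES = [0xac, 0xc4, 0x65, 0x0f, 0x1a, 0xc8, 0xc4, 0x7b]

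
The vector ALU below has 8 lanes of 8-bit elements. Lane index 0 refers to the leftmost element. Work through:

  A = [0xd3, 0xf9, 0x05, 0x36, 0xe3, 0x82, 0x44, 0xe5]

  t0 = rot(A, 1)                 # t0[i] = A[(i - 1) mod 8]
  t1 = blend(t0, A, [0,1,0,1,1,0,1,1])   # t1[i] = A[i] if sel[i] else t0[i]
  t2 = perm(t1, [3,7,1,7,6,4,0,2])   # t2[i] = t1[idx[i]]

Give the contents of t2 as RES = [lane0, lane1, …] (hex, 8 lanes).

→ t0 |e5|d3|f9|05|36|e3|82|44|
→ t1 |e5|f9|f9|36|e3|e3|44|e5|
→ t2 |36|e5|f9|e5|44|e3|e5|f9|

RES = [ 0x36  0xe5  0xf9  0xe5  0x44  0xe3  0xe5  0xf9 ]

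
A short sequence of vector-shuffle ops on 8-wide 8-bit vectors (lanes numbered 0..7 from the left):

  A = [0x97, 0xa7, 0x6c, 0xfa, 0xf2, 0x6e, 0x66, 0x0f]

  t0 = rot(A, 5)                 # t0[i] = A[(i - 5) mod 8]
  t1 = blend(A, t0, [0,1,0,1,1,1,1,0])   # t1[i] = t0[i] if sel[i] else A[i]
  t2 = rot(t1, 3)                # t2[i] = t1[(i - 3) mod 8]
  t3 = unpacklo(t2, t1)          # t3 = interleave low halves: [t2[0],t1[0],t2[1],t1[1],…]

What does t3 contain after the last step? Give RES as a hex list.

RES = [ 0x97  0x97  0xa7  0xf2  0x0f  0x6c  0x97  0x66 ]

t0 = [0xfa, 0xf2, 0x6e, 0x66, 0x0f, 0x97, 0xa7, 0x6c]
t1 = [0x97, 0xf2, 0x6c, 0x66, 0x0f, 0x97, 0xa7, 0x0f]
t2 = [0x97, 0xa7, 0x0f, 0x97, 0xf2, 0x6c, 0x66, 0x0f]
t3 = [0x97, 0x97, 0xa7, 0xf2, 0x0f, 0x6c, 0x97, 0x66]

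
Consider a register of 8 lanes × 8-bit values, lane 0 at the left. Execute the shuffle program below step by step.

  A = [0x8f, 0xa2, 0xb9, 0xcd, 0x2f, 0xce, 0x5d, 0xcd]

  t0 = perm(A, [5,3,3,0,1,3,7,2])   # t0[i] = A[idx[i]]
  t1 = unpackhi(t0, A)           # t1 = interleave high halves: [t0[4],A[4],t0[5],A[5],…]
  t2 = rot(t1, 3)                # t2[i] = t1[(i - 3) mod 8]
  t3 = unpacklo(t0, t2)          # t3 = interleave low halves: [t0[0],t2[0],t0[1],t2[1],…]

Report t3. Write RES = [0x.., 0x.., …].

t0 = [0xce, 0xcd, 0xcd, 0x8f, 0xa2, 0xcd, 0xcd, 0xb9]
t1 = [0xa2, 0x2f, 0xcd, 0xce, 0xcd, 0x5d, 0xb9, 0xcd]
t2 = [0x5d, 0xb9, 0xcd, 0xa2, 0x2f, 0xcd, 0xce, 0xcd]
t3 = [0xce, 0x5d, 0xcd, 0xb9, 0xcd, 0xcd, 0x8f, 0xa2]

RES = [0xce, 0x5d, 0xcd, 0xb9, 0xcd, 0xcd, 0x8f, 0xa2]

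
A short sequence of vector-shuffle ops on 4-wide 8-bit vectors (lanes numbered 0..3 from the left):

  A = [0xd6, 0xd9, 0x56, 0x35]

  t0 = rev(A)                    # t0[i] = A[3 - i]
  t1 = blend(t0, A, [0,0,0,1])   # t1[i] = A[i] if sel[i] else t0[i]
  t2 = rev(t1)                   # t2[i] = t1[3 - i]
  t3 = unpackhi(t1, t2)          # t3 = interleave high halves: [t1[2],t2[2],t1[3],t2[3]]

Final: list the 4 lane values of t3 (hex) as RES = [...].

  t0: 35 56 d9 d6
  t1: 35 56 d9 35
  t2: 35 d9 56 35
  t3: d9 56 35 35

RES = [ 0xd9  0x56  0x35  0x35 ]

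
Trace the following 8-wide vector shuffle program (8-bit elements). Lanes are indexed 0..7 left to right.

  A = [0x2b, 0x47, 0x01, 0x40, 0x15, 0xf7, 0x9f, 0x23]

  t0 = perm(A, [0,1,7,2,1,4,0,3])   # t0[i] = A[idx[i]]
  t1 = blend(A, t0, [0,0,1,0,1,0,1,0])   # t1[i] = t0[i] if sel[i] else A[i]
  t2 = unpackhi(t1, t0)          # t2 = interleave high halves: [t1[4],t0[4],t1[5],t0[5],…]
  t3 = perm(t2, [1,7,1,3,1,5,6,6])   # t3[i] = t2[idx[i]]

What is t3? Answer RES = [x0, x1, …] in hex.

RES = [0x47, 0x40, 0x47, 0x15, 0x47, 0x2b, 0x23, 0x23]

→ t0 |2b|47|23|01|47|15|2b|40|
→ t1 |2b|47|23|40|47|f7|2b|23|
→ t2 |47|47|f7|15|2b|2b|23|40|
→ t3 |47|40|47|15|47|2b|23|23|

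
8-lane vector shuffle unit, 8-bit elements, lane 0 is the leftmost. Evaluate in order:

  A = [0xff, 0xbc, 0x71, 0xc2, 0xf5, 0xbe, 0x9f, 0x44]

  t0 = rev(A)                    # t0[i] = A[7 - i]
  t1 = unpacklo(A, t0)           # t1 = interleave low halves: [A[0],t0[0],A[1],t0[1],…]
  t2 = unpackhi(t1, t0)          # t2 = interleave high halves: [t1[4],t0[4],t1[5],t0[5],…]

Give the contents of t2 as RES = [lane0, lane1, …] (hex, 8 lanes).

RES = [ 0x71  0xc2  0xbe  0x71  0xc2  0xbc  0xf5  0xff ]

t0 = [0x44, 0x9f, 0xbe, 0xf5, 0xc2, 0x71, 0xbc, 0xff]
t1 = [0xff, 0x44, 0xbc, 0x9f, 0x71, 0xbe, 0xc2, 0xf5]
t2 = [0x71, 0xc2, 0xbe, 0x71, 0xc2, 0xbc, 0xf5, 0xff]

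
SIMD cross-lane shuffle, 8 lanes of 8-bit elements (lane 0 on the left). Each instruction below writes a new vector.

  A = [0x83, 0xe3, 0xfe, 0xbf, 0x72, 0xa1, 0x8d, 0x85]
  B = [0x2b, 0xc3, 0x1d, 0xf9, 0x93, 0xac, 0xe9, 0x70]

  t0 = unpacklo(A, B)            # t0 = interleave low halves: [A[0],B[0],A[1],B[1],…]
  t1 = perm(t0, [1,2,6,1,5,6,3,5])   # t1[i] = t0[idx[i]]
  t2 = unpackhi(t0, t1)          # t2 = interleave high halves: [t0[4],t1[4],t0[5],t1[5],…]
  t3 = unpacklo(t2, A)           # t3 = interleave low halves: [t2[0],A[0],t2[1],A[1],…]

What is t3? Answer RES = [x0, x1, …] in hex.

  t0: 83 2b e3 c3 fe 1d bf f9
  t1: 2b e3 bf 2b 1d bf c3 1d
  t2: fe 1d 1d bf bf c3 f9 1d
  t3: fe 83 1d e3 1d fe bf bf

RES = [0xfe, 0x83, 0x1d, 0xe3, 0x1d, 0xfe, 0xbf, 0xbf]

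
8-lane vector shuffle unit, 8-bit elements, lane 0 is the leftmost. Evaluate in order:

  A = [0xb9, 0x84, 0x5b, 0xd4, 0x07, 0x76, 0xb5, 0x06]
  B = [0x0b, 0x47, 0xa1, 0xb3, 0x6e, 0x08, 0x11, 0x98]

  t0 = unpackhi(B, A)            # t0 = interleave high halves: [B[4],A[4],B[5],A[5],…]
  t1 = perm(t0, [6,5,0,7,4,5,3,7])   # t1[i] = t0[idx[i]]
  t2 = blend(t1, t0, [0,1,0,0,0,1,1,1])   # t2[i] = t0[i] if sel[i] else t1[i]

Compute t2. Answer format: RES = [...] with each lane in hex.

→ t0 |6e|07|08|76|11|b5|98|06|
→ t1 |98|b5|6e|06|11|b5|76|06|
→ t2 |98|07|6e|06|11|b5|98|06|

RES = [ 0x98  0x07  0x6e  0x06  0x11  0xb5  0x98  0x06 ]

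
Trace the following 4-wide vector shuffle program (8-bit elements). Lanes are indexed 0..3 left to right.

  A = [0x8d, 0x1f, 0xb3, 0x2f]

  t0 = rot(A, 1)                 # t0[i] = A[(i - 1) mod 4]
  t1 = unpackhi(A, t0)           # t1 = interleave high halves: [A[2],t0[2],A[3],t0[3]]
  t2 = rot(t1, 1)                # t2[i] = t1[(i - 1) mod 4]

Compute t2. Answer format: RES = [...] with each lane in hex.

RES = [0xb3, 0xb3, 0x1f, 0x2f]

t0 = [0x2f, 0x8d, 0x1f, 0xb3]
t1 = [0xb3, 0x1f, 0x2f, 0xb3]
t2 = [0xb3, 0xb3, 0x1f, 0x2f]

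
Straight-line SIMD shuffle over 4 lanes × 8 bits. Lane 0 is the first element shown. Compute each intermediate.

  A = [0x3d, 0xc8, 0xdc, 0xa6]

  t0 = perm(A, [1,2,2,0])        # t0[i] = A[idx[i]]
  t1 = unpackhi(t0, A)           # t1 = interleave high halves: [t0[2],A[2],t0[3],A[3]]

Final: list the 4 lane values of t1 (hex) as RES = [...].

RES = [ 0xdc  0xdc  0x3d  0xa6 ]

t0 = [0xc8, 0xdc, 0xdc, 0x3d]
t1 = [0xdc, 0xdc, 0x3d, 0xa6]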